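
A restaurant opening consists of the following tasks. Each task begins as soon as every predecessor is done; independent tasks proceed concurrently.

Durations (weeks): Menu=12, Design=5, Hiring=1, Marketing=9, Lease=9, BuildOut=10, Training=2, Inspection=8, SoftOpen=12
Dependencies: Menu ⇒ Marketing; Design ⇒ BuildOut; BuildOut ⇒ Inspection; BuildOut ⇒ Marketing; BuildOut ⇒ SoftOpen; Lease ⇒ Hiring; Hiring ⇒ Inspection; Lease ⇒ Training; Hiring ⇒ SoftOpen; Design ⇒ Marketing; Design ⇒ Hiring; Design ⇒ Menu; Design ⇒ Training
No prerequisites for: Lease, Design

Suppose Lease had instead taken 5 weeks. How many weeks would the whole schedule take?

27

The binding path is Design→BuildOut→SoftOpen = 5+10+12 = 27; finish at 27 weeks.
The longest path through Lease is only 22 weeks, so Lease has float 5.
No other chain overtakes it, so the finish is 27 weeks.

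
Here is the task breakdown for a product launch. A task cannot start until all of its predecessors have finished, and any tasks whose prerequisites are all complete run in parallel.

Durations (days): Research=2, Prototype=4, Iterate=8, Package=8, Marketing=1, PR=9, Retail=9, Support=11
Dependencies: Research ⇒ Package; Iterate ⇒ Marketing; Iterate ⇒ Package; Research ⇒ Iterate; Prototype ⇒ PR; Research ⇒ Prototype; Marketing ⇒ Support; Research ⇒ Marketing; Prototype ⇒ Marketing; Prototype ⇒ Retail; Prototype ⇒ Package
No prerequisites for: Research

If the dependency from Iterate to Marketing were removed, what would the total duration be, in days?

18

Original critical path: Research→Iterate→Marketing→Support = 2+8+1+11 = 22 ⇒ 22 days.
Without Iterate→Marketing, Marketing's earliest start moves from 10 to 6.
New critical path: Research→Prototype→Marketing→Support = 2+4+1+11 = 18 ⇒ 18 days.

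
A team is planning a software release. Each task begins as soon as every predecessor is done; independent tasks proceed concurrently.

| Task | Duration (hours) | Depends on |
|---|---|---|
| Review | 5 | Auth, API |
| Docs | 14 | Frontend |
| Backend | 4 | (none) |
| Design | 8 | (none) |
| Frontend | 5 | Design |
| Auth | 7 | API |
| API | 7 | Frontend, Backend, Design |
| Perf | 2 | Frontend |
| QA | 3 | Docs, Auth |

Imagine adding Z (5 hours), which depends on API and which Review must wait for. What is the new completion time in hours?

32

Originally the software release takes 32 hours.
With Z inserted, Review now waits for max(Auth, API, Z).
New critical path: Design→Frontend→API→Auth→Review = 8+5+7+7+5 = 32 ⇒ 32 hours.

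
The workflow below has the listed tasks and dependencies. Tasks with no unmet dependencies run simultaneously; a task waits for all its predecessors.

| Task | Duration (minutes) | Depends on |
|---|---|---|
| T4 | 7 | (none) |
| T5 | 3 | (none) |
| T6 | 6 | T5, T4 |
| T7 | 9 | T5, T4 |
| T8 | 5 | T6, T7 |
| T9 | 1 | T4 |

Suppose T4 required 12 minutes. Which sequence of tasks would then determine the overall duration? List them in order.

The binding path is T4→T7→T8 = 7+9+5 = 21; finish at 21 minutes.
Since T4 is critical, the +5 change carries straight to that chain (now 26 minutes).
That remains the longest chain; total 26 minutes.

T4, T7, T8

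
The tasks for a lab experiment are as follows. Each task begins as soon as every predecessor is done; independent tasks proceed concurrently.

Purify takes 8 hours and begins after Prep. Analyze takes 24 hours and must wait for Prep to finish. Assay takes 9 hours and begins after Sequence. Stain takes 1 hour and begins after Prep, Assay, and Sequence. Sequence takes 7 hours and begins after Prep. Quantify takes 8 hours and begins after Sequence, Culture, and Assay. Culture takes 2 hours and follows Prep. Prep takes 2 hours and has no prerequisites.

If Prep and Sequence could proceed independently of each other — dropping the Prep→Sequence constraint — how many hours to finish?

26

Before: longest chain Prep→Sequence→Assay→Quantify = 2+7+9+8 = 26, finish 26.
Without Prep→Sequence, Sequence's earliest start moves from 2 to 0.
New critical path: Prep→Analyze = 2+24 = 26 ⇒ 26 hours.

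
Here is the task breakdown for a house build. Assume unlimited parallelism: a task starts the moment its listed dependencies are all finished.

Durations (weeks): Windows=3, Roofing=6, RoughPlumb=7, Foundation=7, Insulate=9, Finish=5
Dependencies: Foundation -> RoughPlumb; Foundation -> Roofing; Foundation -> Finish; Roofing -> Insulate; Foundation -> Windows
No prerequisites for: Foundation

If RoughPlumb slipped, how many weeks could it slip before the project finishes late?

The longest chain is Foundation→Roofing→Insulate = 7+6+9 = 22; overall finish 22 weeks.
RoughPlumb finishes as early as 14 and must finish by 22.
Slack of RoughPlumb = 15 − 7 = 8 weeks.

8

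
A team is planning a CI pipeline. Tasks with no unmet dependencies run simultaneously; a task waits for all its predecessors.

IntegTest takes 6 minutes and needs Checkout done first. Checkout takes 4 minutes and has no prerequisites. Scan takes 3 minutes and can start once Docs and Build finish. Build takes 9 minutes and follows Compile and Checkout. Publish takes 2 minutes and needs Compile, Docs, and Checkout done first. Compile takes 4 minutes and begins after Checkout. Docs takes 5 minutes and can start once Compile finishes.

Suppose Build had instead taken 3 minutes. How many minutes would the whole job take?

The binding path is Checkout→Compile→Build→Scan = 4+4+9+3 = 20; finish at 20 minutes.
Since Build is critical, the -6 change carries straight to that chain (now 14 minutes).
The binding chain switches to Checkout→Compile→Docs→Scan = 4+4+5+3 = 16; finish 16 minutes.

16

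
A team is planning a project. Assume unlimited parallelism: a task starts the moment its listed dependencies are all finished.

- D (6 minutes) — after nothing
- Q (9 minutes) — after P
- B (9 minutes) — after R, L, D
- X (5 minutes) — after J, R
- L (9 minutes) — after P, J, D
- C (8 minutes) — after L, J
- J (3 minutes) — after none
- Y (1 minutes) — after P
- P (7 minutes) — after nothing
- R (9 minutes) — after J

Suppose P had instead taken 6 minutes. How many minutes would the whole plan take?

Critical path before the change: P→L→B = 7+9+9 = 25 giving 25 minutes.
P lies on that path, so at 6 minutes the path becomes 24 minutes.
That remains the longest chain; total 24 minutes.

24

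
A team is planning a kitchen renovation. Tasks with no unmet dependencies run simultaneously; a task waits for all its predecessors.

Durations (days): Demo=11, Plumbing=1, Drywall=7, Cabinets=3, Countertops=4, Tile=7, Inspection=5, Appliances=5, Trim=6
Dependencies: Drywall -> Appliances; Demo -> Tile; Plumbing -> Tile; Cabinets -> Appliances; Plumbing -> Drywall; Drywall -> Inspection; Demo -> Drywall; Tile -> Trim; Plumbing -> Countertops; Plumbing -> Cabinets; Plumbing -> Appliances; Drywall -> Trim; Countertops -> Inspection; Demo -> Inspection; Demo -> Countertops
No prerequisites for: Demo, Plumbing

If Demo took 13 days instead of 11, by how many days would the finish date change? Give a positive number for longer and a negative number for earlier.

2

Actual critical path: Demo→Drywall→Trim = 11+7+6 = 24 ⇒ 24 days.
Demo is on the critical path; changing it to 13 makes that path 26 days.
No other chain overtakes it, so the finish is 26 days.
Change in finish: 26 − 24 = +2 days.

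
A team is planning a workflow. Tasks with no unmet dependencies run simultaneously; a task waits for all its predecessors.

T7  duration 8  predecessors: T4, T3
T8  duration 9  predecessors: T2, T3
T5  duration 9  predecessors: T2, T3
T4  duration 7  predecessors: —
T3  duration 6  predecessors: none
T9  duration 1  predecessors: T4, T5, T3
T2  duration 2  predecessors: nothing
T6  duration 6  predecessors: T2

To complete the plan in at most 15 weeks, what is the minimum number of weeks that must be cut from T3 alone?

Current finish: 16 weeks; target: 15.
T3 is on every critical path, so each week cut from T3 cuts the finish by one (this holds down to a finish of 15).
Need 16 − 15 = 1 week off T3 → T3 becomes 5 weeks, finish becomes 15.

1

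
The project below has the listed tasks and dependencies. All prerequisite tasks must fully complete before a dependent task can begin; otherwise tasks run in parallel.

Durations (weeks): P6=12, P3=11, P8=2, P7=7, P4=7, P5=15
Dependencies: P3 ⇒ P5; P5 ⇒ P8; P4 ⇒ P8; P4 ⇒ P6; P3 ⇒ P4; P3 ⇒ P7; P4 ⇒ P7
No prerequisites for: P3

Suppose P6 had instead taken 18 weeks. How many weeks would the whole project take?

Critical path before the change: P3→P4→P6 = 11+7+12 = 30 giving 30 weeks.
P6 lies on that path, so at 18 weeks the path becomes 36 weeks.
The critical path is still P3→P4→P6; finish is now 36 weeks.

36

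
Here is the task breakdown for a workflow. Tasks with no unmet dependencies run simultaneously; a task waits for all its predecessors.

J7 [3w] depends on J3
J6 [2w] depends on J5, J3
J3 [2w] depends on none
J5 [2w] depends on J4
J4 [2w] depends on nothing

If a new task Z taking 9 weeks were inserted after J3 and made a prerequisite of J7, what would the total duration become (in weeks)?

14

Originally the job takes 6 weeks.
With Z inserted, J7 now waits for max(J3, Z).
New critical path: J3→Z→J7 = 2+9+3 = 14 ⇒ 14 weeks.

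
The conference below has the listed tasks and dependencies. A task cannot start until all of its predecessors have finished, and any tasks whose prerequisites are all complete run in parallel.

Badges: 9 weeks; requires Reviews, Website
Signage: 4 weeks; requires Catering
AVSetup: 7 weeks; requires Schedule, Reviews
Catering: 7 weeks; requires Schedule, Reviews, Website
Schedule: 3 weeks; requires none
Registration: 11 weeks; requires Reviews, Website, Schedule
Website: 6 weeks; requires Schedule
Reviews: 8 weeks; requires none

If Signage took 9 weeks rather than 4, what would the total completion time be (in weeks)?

25

Critical path before the change: Schedule→Website→Catering→Signage = 3+6+7+4 = 20 giving 20 weeks.
Signage lies on that path, so at 9 weeks the path becomes 25 weeks.
The critical path is still Schedule→Website→Catering→Signage; finish is now 25 weeks.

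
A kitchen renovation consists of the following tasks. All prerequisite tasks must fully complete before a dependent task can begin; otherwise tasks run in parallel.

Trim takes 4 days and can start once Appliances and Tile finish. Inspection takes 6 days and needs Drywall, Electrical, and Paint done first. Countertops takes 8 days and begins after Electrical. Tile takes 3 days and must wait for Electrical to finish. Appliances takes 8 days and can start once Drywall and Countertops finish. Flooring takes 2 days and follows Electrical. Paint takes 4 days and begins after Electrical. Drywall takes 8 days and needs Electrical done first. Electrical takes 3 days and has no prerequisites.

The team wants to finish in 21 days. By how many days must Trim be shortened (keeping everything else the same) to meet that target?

Current finish: 23 days; target: 21.
Trim is on every critical path, so each day cut from Trim cuts the finish by one (this holds down to a finish of 20).
Need 23 − 21 = 2 days off Trim → Trim becomes 2 days, finish becomes 21.

2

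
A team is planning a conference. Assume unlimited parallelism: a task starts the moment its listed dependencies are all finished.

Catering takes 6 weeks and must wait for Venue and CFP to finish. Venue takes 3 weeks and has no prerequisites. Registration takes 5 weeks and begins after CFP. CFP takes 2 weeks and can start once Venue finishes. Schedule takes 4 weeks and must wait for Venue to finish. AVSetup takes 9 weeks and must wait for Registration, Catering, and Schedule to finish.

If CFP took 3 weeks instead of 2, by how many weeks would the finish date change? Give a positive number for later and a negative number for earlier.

1

Critical path before the change: Venue→CFP→Catering→AVSetup = 3+2+6+9 = 20 giving 20 weeks.
CFP is on the critical path; changing it to 3 makes that path 21 weeks.
The critical path is still Venue→CFP→Catering→AVSetup; finish is now 21 weeks.
Change in finish: 21 − 20 = +1 weeks.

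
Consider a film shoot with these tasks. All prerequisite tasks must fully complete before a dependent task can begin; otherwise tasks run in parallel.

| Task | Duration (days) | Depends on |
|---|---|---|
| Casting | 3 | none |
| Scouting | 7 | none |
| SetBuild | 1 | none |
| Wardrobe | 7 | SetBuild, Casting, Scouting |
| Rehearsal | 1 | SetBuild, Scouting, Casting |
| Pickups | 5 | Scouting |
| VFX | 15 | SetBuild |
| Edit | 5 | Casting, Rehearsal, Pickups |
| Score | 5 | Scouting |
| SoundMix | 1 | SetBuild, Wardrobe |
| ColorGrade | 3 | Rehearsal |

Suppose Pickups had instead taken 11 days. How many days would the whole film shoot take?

23

The binding path is Scouting→Pickups→Edit = 7+5+5 = 17; finish at 17 days.
Pickups is on the critical path; changing it to 11 makes that path 23 days.
The critical path is still Scouting→Pickups→Edit; finish is now 23 days.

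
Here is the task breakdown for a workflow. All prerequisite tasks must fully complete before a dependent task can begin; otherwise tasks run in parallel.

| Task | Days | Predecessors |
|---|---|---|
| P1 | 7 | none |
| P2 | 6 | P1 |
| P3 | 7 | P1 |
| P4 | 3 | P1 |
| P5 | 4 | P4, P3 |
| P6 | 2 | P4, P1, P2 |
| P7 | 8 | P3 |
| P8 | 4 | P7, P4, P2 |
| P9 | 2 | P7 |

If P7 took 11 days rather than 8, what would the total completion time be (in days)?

29

The binding path is P1→P3→P7→P8 = 7+7+8+4 = 26; finish at 26 days.
P7 is on the critical path; changing it to 11 makes that path 29 days.
No other chain overtakes it, so the finish is 29 days.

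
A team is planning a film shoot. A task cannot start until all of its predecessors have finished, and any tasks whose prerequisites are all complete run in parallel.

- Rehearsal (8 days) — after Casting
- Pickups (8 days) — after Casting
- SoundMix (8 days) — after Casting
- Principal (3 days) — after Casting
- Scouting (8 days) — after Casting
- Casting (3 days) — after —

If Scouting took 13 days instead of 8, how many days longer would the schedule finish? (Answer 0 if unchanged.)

The binding path is Casting→Scouting = 3+8 = 11; finish at 11 days.
Scouting lies on that path, so at 13 days the path becomes 16 days.
The critical path is still Casting→Scouting; finish is now 16 days.
Change in finish: 16 − 11 = +5 days.

5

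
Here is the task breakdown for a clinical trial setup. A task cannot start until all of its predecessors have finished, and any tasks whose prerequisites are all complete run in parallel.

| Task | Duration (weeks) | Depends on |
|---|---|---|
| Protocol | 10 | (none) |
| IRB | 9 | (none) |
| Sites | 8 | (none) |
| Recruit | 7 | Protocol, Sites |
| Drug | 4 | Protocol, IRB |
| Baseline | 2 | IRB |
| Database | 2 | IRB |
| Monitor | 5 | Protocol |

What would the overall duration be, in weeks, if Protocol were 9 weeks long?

16

As given, the longest chain is Protocol→Recruit = 10+7 = 17, so the finish is 17 weeks.
Since Protocol is critical, the -1 change carries straight to that chain (now 16 weeks).
That remains the longest chain; total 16 weeks.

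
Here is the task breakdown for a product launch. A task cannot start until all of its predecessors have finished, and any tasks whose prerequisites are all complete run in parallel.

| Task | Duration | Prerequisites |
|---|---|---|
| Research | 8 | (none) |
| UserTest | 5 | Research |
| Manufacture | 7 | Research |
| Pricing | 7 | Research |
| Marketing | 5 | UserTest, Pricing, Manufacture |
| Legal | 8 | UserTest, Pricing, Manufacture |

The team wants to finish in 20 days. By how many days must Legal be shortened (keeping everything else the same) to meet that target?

Current finish: 23 days; target: 20.
Legal is on every critical path, so each day cut from Legal cuts the finish by one (this holds down to a finish of 20).
Need 23 − 20 = 3 days off Legal → Legal becomes 5 days, finish becomes 20.

3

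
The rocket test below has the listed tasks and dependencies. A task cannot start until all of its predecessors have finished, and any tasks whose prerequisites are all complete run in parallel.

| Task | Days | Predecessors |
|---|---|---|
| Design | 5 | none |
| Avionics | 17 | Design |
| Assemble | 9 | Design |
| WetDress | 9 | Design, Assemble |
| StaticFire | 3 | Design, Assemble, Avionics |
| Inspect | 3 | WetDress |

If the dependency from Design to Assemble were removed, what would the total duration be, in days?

Before: longest chain Design→Assemble→WetDress→Inspect = 5+9+9+3 = 26, finish 26.
Without Design→Assemble, Assemble's earliest start moves from 5 to 0.
After: Design→Avionics→StaticFire = 5+17+3 = 25 → 25 days.

25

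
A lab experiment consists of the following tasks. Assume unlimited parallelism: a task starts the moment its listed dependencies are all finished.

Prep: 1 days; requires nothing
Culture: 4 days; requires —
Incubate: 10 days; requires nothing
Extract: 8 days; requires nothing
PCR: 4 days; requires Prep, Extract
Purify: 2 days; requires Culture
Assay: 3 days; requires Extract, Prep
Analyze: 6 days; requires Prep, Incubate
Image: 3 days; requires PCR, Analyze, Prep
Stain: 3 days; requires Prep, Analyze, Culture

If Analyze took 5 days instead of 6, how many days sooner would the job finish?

1

Baseline: Incubate→Analyze→Image = 10+6+3 = 19 → 19 days.
Analyze is on the critical path; changing it to 5 makes that path 18 days.
The critical path is still Incubate→Analyze→Image; finish is now 18 days.
Change in finish: 18 − 19 = -1 days.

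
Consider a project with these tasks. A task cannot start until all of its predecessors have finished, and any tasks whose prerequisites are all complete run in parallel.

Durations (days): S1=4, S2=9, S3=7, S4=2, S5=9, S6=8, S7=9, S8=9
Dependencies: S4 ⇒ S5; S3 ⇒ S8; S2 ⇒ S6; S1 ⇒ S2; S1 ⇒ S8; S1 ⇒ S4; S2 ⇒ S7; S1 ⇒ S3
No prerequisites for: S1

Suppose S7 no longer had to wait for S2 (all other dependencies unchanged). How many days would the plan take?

With the dependency in place, S1→S2→S7 = 4+9+9 = 22 sets the finish at 22 days.
Without S2→S7, S7's earliest start moves from 13 to 0.
After: S1→S2→S6 = 4+9+8 = 21 → 21 days.

21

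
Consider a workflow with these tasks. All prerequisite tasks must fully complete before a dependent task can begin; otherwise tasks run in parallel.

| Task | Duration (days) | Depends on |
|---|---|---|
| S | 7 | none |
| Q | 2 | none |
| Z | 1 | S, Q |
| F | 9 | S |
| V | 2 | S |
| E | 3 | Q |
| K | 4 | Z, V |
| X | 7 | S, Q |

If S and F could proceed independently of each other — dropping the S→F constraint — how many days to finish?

14

Original critical path: S→F = 7+9 = 16 ⇒ 16 days.
Without S→F, F's earliest start moves from 7 to 0.
The longest chain is now S→X = 7+7 = 14, so the project takes 14 days.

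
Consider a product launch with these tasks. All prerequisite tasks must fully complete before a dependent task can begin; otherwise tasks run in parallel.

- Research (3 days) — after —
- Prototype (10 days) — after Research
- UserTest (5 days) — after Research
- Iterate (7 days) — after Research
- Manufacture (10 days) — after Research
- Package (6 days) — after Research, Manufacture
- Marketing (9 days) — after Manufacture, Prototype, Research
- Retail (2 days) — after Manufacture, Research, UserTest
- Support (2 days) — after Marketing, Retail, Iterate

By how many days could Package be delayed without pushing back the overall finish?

5

The longest chain is Research→Prototype→Marketing→Support = 3+10+9+2 = 24; overall finish 24 days.
Longest path through Package: 19 days (earliest finish 19, latest finish 24).
Float = 24 − 19 = 5.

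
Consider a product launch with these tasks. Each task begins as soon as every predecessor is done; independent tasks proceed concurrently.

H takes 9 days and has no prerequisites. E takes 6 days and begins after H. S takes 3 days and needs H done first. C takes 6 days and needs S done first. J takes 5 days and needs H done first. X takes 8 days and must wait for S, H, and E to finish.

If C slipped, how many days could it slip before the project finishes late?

Critical path: H→E→X = 9+6+8 = 23, so the finish is 23 days.
The longest chain containing C totals 18 days.
Slack of C = 17 − 12 = 5 days.

5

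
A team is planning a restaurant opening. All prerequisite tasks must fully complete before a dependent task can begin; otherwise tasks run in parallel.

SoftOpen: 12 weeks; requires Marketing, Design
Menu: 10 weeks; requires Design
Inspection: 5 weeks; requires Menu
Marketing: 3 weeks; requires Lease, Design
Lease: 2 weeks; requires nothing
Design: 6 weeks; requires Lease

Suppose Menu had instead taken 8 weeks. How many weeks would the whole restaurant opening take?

23

Baseline: Lease→Design→Menu→Inspection = 2+6+10+5 = 23 → 23 weeks.
Menu lies on that path, so at 8 weeks the path becomes 21 weeks.
Now Lease→Design→Marketing→SoftOpen = 2+6+3+12 = 23 is longest, so the finish becomes 23 weeks.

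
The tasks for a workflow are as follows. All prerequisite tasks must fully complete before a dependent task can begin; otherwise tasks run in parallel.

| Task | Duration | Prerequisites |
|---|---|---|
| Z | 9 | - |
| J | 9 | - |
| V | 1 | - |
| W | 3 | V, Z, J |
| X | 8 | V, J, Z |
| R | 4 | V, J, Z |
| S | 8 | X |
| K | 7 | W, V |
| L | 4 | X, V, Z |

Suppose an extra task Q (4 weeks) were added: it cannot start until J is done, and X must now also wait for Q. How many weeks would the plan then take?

Originally the plan takes 25 weeks.
With Q inserted, X now waits for max(V, J, Z, Q).
New critical path: J→Q→X→S = 9+4+8+8 = 29 ⇒ 29 weeks.

29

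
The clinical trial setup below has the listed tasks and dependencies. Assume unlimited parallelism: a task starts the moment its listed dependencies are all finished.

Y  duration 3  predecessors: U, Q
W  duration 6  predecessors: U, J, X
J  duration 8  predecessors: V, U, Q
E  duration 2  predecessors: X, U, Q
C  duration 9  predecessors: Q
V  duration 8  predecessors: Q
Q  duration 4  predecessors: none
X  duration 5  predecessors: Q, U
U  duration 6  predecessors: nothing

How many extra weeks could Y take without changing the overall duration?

Critical path: Q→V→J→W = 4+8+8+6 = 26, so the finish is 26 weeks.
The longest chain containing Y totals 9 weeks.
Slack of Y = 23 − 6 = 17 weeks.

17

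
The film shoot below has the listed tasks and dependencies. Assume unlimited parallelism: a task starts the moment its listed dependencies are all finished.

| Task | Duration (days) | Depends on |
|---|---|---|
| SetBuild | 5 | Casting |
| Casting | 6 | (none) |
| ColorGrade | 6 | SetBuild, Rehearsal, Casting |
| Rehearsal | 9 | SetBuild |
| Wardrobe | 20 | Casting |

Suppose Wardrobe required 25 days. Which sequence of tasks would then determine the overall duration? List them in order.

The binding path is Casting→Wardrobe = 6+20 = 26; finish at 26 days.
Since Wardrobe is critical, the +5 change carries straight to that chain (now 31 days).
No other chain overtakes it, so the finish is 31 days.

Casting, Wardrobe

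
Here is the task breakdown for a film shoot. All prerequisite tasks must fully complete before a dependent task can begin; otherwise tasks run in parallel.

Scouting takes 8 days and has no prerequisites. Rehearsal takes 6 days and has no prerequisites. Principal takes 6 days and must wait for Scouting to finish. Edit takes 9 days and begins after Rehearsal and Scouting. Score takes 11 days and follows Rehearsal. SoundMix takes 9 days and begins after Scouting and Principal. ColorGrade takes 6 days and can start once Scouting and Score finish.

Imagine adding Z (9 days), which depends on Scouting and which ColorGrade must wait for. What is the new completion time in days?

Originally the plan takes 23 days.
With Z inserted, ColorGrade now waits for max(Scouting, Score, Z).
New critical path: Scouting→Z→ColorGrade = 8+9+6 = 23 ⇒ 23 days.

23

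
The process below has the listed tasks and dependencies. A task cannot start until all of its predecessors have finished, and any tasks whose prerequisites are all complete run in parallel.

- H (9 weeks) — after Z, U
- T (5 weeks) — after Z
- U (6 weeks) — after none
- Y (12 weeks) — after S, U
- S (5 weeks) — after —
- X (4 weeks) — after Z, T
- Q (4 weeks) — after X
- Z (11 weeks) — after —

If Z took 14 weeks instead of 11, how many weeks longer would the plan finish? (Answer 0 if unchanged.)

3

Baseline: Z→T→X→Q = 11+5+4+4 = 24 → 24 weeks.
Since Z is critical, the +3 change carries straight to that chain (now 27 weeks).
No other chain overtakes it, so the finish is 27 weeks.
Change in finish: 27 − 24 = +3 weeks.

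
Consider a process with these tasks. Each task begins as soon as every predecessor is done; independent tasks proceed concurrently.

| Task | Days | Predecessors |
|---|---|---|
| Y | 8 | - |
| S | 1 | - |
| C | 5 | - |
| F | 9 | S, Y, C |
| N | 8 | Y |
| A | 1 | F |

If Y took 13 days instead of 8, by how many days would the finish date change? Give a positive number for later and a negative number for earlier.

Actual critical path: Y→F→A = 8+9+1 = 18 ⇒ 18 days.
Y is on the critical path; changing it to 13 makes that path 23 days.
That remains the longest chain; total 23 days.
Change in finish: 23 − 18 = +5 days.

5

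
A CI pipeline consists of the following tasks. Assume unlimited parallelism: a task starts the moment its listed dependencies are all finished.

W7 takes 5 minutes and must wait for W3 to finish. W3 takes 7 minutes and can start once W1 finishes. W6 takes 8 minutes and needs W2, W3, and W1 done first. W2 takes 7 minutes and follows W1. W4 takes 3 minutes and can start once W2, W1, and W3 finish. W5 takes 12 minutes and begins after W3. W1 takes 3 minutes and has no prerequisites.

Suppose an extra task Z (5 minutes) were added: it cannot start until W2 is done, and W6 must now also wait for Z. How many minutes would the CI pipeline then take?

Originally the CI pipeline takes 22 minutes.
With Z inserted, W6 now waits for max(W2, W3, W1, Z).
New critical path: W1→W2→Z→W6 = 3+7+5+8 = 23 ⇒ 23 minutes.

23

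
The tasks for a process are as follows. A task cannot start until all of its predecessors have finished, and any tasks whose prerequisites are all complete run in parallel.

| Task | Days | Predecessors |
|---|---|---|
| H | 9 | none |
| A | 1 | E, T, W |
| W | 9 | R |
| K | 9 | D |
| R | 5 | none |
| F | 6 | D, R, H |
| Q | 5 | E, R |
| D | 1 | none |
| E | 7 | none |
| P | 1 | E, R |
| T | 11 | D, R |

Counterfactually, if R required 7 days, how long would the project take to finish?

As given, the longest chain is R→T→A = 5+11+1 = 17, so the finish is 17 days.
Since R is critical, the +2 change carries straight to that chain (now 19 days).
That remains the longest chain; total 19 days.

19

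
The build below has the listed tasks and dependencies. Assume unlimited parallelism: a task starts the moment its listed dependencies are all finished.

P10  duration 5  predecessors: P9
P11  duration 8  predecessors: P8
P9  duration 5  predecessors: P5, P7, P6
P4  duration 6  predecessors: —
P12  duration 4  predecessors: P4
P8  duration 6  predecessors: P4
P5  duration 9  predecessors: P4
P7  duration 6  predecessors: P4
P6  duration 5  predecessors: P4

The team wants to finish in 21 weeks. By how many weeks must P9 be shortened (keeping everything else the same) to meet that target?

Current finish: 25 weeks; target: 21.
P9 is on every critical path, so each week cut from P9 cuts the finish by one (this holds down to a finish of 21).
Need 25 − 21 = 4 weeks off P9 → P9 becomes 1 week, finish becomes 21.

4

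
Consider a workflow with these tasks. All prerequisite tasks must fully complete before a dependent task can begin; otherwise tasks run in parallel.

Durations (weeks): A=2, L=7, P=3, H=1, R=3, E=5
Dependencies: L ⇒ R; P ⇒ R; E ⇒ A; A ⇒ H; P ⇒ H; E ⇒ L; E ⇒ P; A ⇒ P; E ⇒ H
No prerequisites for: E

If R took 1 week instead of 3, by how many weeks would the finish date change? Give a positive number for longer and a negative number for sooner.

As given, the longest chain is E→L→R = 5+7+3 = 15, so the finish is 15 weeks.
R is on the critical path; changing it to 1 makes that path 13 weeks.
The critical path is still E→L→R; finish is now 13 weeks.
Change in finish: 13 − 15 = -2 weeks.

-2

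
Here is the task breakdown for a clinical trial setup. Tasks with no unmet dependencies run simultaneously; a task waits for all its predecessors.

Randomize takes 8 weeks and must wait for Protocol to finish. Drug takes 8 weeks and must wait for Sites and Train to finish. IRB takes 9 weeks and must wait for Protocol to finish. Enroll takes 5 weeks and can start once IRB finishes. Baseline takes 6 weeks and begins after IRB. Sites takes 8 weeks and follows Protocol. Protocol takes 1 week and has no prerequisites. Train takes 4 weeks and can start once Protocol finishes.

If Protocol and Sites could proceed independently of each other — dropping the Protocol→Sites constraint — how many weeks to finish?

16

Before: longest chain Protocol→Sites→Drug = 1+8+8 = 17, finish 17.
Without Protocol→Sites, Sites's earliest start moves from 1 to 0.
New critical path: Protocol→IRB→Baseline = 1+9+6 = 16 ⇒ 16 weeks.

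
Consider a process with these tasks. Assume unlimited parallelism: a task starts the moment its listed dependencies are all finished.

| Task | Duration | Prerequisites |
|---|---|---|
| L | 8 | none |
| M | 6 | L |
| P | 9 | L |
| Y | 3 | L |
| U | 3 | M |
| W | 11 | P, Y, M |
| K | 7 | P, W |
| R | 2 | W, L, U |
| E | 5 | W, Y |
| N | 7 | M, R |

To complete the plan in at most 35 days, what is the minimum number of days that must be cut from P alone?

Current finish: 37 days; target: 35.
P is on every critical path, so each day cut from P cuts the finish by one (this holds down to a finish of 34).
Need 37 − 35 = 2 days off P → P becomes 7 days, finish becomes 35.

2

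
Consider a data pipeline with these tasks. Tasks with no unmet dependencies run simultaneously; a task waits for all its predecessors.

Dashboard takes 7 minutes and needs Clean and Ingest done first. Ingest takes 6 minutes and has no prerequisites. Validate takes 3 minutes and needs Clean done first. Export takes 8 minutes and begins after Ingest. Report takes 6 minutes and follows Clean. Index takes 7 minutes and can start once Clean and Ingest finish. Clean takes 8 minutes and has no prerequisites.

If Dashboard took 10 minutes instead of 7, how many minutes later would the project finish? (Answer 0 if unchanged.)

3

Critical path before the change: Clean→Dashboard = 8+7 = 15 giving 15 minutes.
Dashboard is on the critical path; changing it to 10 makes that path 18 minutes.
No other chain overtakes it, so the finish is 18 minutes.
Change in finish: 18 − 15 = +3 minutes.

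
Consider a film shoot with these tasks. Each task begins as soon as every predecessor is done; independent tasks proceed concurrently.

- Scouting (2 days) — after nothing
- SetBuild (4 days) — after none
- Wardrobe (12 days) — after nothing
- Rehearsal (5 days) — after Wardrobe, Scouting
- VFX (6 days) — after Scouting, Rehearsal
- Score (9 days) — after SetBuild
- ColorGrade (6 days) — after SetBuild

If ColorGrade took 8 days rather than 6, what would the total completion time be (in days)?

23

The binding path is Wardrobe→Rehearsal→VFX = 12+5+6 = 23; finish at 23 days.
ColorGrade has 13 days of float (longest path through it is 10).
No other chain overtakes it, so the finish is 23 days.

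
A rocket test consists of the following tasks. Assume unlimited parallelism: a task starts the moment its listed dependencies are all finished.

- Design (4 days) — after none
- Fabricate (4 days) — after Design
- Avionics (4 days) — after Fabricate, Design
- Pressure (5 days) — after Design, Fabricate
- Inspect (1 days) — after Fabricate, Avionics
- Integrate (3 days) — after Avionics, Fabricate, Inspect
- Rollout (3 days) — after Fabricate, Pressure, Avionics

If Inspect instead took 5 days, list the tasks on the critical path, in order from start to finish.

Baseline: Design→Fabricate→Avionics→Inspect→Integrate = 4+4+4+1+3 = 16 → 16 days.
Inspect lies on that path, so at 5 days the path becomes 20 days.
No other chain overtakes it, so the finish is 20 days.

Design, Fabricate, Avionics, Inspect, Integrate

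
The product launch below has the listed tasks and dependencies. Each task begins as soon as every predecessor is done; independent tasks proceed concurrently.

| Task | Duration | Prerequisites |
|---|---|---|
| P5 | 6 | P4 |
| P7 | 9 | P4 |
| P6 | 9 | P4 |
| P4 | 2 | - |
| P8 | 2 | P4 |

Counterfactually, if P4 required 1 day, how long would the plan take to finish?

10

Critical path before the change: P4→P6 = 2+9 = 11 giving 11 days.
P4 lies on that path, so at 1 day the path becomes 10 days.
The critical path is still P4→P6; finish is now 10 days.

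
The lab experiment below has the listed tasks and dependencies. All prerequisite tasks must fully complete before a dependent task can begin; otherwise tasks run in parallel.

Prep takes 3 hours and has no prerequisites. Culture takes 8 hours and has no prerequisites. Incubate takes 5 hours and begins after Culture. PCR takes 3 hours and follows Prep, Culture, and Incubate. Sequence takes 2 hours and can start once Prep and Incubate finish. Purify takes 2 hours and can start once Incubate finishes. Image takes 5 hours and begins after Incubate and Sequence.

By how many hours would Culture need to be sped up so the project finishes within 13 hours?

Current finish: 20 hours; target: 13.
Culture is on every critical path, so each hour cut from Culture cuts the finish by one (this holds down to a finish of 13).
Need 20 − 13 = 7 hours off Culture → Culture becomes 1 hour, finish becomes 13.

7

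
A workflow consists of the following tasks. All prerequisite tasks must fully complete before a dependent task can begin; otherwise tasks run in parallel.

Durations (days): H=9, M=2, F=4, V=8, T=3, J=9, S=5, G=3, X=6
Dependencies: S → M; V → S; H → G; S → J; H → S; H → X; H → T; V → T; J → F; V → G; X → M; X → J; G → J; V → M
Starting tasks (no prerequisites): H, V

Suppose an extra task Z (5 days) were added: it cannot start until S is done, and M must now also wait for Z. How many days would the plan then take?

Originally the plan takes 28 days.
With Z inserted, M now waits for max(X, V, S, Z).
New critical path: H→X→J→F = 9+6+9+4 = 28 ⇒ 28 days.

28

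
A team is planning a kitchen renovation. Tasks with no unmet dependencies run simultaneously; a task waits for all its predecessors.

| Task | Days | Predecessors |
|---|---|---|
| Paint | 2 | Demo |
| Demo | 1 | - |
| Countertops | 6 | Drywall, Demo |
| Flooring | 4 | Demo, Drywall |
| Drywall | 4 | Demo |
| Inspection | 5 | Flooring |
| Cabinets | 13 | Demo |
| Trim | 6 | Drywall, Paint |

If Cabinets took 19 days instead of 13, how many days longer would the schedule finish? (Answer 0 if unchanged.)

Critical path before the change: Demo→Cabinets = 1+13 = 14 giving 14 days.
Cabinets lies on that path, so at 19 days the path becomes 20 days.
That remains the longest chain; total 20 days.
Change in finish: 20 − 14 = +6 days.

6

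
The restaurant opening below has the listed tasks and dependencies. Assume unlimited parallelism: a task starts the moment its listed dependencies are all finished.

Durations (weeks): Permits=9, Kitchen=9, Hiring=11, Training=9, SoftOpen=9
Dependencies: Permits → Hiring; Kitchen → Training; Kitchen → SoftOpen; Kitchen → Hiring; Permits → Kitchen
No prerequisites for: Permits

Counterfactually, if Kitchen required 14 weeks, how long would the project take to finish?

34

As given, the longest chain is Permits→Kitchen→Hiring = 9+9+11 = 29, so the finish is 29 weeks.
Kitchen lies on that path, so at 14 weeks the path becomes 34 weeks.
That remains the longest chain; total 34 weeks.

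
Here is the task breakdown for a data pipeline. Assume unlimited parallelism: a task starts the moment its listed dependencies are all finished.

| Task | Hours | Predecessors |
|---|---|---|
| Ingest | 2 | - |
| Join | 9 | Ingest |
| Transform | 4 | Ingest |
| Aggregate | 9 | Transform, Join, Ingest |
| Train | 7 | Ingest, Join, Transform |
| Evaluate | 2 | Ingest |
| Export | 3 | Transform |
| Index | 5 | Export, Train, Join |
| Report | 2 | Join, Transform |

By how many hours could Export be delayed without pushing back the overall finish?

Critical path: Ingest→Join→Train→Index = 2+9+7+5 = 23, so the finish is 23 hours.
The longest chain containing Export totals 14 hours.
Slack of Export = 15 − 6 = 9 hours.

9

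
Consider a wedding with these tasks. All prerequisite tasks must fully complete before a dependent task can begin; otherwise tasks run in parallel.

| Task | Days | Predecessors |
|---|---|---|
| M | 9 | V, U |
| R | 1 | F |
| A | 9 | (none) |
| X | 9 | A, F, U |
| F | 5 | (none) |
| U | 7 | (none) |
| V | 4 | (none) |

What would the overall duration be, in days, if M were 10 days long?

As given, the longest chain is A→X = 9+9 = 18, so the finish is 18 days.
The longest path through M is only 16 days, so M has float 2.
The critical path is still A→X; finish is now 18 days.

18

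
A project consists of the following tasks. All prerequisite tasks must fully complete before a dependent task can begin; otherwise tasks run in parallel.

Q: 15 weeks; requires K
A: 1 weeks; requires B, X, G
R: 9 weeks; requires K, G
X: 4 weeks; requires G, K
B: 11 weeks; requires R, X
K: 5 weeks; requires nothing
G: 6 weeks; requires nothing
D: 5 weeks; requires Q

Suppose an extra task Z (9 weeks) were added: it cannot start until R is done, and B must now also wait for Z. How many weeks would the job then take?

Originally the job takes 27 weeks.
With Z inserted, B now waits for max(R, X, Z).
New critical path: G→R→Z→B→A = 6+9+9+11+1 = 36 ⇒ 36 weeks.

36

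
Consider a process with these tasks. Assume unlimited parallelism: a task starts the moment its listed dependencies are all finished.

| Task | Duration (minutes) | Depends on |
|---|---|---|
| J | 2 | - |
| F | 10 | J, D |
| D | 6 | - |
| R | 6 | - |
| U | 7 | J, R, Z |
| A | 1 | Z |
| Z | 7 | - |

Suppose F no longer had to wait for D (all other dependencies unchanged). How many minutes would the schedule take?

Original critical path: D→F = 6+10 = 16 ⇒ 16 minutes.
Without D→F, F's earliest start moves from 6 to 2.
The longest chain is now Z→U = 7+7 = 14, so the schedule takes 14 minutes.

14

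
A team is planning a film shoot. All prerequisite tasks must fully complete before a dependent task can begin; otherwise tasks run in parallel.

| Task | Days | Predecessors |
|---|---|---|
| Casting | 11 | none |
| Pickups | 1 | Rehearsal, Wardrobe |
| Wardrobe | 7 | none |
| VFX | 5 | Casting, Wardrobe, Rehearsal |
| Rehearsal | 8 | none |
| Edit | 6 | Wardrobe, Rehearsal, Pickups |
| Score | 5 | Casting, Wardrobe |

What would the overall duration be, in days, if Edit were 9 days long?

Critical path before the change: Casting→VFX = 11+5 = 16 giving 16 days.
Edit is off the critical path — its longest chain is 15 days, giving 1 of slack.
The binding chain switches to Rehearsal→Pickups→Edit = 8+1+9 = 18; finish 18 days.

18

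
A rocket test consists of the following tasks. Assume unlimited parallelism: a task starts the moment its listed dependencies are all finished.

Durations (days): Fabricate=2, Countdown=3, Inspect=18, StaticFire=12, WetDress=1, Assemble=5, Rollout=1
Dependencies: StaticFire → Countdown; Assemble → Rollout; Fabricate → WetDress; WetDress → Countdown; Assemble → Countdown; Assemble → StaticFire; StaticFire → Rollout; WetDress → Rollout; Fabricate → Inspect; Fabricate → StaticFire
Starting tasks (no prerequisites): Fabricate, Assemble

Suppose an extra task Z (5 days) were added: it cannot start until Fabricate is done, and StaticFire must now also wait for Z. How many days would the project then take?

Originally the project takes 20 days.
With Z inserted, StaticFire now waits for max(Assemble, Fabricate, Z).
New critical path: Fabricate→Z→StaticFire→Countdown = 2+5+12+3 = 22 ⇒ 22 days.

22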